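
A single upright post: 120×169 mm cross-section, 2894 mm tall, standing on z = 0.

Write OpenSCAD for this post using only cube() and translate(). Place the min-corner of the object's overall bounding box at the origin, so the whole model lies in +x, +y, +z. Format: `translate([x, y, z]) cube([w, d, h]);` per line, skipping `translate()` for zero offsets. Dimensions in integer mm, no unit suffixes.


cube([120, 169, 2894]);


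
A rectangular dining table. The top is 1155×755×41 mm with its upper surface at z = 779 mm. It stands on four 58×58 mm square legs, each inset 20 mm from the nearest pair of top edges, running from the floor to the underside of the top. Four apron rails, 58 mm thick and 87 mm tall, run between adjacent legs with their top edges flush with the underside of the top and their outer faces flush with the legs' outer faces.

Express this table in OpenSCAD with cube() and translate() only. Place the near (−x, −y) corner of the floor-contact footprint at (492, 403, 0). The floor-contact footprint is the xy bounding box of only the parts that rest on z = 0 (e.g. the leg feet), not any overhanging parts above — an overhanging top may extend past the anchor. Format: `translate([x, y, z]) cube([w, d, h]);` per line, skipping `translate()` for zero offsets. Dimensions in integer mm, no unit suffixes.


translate([472, 383, 738]) cube([1155, 755, 41]);
translate([492, 403, 0]) cube([58, 58, 738]);
translate([1549, 403, 0]) cube([58, 58, 738]);
translate([492, 1060, 0]) cube([58, 58, 738]);
translate([1549, 1060, 0]) cube([58, 58, 738]);
translate([550, 403, 651]) cube([999, 58, 87]);
translate([550, 1060, 651]) cube([999, 58, 87]);
translate([492, 461, 651]) cube([58, 599, 87]);
translate([1549, 461, 651]) cube([58, 599, 87]);


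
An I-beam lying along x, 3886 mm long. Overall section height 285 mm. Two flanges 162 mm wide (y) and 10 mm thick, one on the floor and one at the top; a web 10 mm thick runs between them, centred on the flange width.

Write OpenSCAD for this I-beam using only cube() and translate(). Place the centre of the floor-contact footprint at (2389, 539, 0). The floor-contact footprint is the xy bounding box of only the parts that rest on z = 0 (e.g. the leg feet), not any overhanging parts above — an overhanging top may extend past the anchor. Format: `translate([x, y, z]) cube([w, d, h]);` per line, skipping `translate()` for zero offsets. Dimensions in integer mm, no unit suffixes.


translate([446, 458, 0]) cube([3886, 162, 10]);
translate([446, 534, 10]) cube([3886, 10, 265]);
translate([446, 458, 275]) cube([3886, 162, 10]);


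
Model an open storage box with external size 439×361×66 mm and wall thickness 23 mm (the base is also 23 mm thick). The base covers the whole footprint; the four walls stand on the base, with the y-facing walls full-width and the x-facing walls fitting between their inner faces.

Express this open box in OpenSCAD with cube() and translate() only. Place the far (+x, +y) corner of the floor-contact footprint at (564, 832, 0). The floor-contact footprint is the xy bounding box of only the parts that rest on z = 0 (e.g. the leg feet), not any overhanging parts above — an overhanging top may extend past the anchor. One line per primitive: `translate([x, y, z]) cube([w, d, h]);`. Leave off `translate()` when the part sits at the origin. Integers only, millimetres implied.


translate([125, 471, 0]) cube([439, 361, 23]);
translate([125, 471, 23]) cube([439, 23, 43]);
translate([125, 809, 23]) cube([439, 23, 43]);
translate([125, 494, 23]) cube([23, 315, 43]);
translate([541, 494, 23]) cube([23, 315, 43]);


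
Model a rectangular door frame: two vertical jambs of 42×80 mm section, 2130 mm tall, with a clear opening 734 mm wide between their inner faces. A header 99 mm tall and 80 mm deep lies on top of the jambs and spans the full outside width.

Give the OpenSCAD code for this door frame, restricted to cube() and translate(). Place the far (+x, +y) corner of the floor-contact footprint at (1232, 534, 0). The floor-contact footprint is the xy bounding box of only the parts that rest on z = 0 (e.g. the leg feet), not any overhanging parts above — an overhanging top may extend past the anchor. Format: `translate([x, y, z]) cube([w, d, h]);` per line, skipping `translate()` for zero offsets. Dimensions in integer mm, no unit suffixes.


translate([414, 454, 0]) cube([42, 80, 2130]);
translate([1190, 454, 0]) cube([42, 80, 2130]);
translate([414, 454, 2130]) cube([818, 80, 99]);


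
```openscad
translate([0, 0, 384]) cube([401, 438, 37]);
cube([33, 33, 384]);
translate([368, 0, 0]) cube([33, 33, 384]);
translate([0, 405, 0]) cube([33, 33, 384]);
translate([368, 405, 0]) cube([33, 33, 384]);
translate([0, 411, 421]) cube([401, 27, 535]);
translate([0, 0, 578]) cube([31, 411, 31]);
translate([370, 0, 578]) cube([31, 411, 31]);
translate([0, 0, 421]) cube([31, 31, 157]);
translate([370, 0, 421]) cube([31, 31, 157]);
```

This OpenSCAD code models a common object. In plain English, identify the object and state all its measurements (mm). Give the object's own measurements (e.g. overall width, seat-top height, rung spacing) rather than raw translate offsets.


A chair. The seat is a 401×438×37 mm slab with its top at z = 421 mm, on four 33×33 mm corner legs (flush with the seat edges, standing on z = 0). A flat backrest 27 mm thick, 535 mm tall, spans the full seat width and rises from the seat top along its +y edge, rear face flush with the rear of the seat. Two armrests of 31×31 mm section run along each side from the seat's front edge to the front of the backrest, top faces 188 mm above the seat top and outer faces flush with the seat's x-edges; a 31×31 mm post under the front of each armrest stands on the seat at the front corner.


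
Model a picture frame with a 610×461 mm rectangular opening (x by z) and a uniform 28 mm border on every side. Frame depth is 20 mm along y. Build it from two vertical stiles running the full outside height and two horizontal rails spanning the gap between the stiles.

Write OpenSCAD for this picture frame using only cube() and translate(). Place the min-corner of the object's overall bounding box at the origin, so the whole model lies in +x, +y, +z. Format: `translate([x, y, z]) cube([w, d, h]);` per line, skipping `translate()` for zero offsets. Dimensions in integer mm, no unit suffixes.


cube([28, 20, 517]);
translate([638, 0, 0]) cube([28, 20, 517]);
translate([28, 0, 0]) cube([610, 20, 28]);
translate([28, 0, 489]) cube([610, 20, 28]);


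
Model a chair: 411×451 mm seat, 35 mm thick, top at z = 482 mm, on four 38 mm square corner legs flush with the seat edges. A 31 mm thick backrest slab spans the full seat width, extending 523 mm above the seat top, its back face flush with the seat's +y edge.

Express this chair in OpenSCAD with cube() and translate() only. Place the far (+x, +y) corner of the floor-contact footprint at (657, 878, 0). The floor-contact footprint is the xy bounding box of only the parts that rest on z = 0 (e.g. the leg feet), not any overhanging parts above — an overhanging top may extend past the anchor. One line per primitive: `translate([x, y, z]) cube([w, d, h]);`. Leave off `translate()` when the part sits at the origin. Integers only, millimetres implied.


translate([246, 427, 447]) cube([411, 451, 35]);
translate([246, 427, 0]) cube([38, 38, 447]);
translate([619, 427, 0]) cube([38, 38, 447]);
translate([246, 840, 0]) cube([38, 38, 447]);
translate([619, 840, 0]) cube([38, 38, 447]);
translate([246, 847, 482]) cube([411, 31, 523]);


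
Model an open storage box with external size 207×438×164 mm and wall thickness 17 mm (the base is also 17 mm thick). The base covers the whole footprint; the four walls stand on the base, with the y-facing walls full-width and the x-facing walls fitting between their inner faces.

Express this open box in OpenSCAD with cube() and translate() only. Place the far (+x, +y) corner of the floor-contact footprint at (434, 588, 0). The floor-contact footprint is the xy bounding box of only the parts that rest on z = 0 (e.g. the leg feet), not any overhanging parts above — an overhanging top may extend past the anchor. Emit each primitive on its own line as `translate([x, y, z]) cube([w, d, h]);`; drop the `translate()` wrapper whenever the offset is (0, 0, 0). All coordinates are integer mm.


translate([227, 150, 0]) cube([207, 438, 17]);
translate([227, 150, 17]) cube([207, 17, 147]);
translate([227, 571, 17]) cube([207, 17, 147]);
translate([227, 167, 17]) cube([17, 404, 147]);
translate([417, 167, 17]) cube([17, 404, 147]);


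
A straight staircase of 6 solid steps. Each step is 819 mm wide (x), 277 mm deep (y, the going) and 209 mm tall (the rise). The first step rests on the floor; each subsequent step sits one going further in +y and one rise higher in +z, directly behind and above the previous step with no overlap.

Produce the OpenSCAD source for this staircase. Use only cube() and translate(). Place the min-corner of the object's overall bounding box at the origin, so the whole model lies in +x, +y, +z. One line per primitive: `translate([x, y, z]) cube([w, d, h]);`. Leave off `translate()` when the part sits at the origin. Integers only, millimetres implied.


cube([819, 277, 209]);
translate([0, 277, 209]) cube([819, 277, 209]);
translate([0, 554, 418]) cube([819, 277, 209]);
translate([0, 831, 627]) cube([819, 277, 209]);
translate([0, 1108, 836]) cube([819, 277, 209]);
translate([0, 1385, 1045]) cube([819, 277, 209]);


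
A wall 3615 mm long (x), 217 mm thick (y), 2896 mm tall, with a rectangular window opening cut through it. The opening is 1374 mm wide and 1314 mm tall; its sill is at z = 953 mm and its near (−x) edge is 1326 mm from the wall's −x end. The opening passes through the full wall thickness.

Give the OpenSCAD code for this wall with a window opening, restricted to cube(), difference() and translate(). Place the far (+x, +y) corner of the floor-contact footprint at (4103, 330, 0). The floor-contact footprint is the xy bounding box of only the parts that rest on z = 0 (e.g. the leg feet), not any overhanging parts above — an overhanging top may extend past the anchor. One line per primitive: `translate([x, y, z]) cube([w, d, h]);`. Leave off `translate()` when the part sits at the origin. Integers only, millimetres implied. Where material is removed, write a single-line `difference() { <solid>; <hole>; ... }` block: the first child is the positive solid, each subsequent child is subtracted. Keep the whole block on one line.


difference() { translate([488, 113, 0]) cube([3615, 217, 2896]); translate([1814, 113, 953]) cube([1374, 217, 1314]); }


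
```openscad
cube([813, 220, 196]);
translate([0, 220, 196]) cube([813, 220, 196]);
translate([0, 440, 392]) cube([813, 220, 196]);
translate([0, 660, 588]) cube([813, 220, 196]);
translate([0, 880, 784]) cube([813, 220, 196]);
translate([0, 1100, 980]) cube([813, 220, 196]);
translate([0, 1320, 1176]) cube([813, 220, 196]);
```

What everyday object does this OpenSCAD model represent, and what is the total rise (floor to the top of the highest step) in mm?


A staircase. The total rise is 1372 mm.

7 identical blocks, each offset up and back from the previous — a staircase. Each step is 196 mm tall and there are 7 of them, so the total rise is 7 × 196 = 1372 mm.


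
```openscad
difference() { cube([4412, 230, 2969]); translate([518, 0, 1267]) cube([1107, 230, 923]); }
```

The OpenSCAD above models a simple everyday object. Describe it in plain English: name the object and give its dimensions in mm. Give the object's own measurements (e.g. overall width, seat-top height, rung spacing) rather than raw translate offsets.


A wall 4412 mm long (x), 230 mm thick (y), 2969 mm tall, with a rectangular window opening cut through it. The opening is 1107 mm wide and 923 mm tall; its sill is at z = 1267 mm and its near (−x) edge is 518 mm from the wall's −x end. The opening passes through the full wall thickness.


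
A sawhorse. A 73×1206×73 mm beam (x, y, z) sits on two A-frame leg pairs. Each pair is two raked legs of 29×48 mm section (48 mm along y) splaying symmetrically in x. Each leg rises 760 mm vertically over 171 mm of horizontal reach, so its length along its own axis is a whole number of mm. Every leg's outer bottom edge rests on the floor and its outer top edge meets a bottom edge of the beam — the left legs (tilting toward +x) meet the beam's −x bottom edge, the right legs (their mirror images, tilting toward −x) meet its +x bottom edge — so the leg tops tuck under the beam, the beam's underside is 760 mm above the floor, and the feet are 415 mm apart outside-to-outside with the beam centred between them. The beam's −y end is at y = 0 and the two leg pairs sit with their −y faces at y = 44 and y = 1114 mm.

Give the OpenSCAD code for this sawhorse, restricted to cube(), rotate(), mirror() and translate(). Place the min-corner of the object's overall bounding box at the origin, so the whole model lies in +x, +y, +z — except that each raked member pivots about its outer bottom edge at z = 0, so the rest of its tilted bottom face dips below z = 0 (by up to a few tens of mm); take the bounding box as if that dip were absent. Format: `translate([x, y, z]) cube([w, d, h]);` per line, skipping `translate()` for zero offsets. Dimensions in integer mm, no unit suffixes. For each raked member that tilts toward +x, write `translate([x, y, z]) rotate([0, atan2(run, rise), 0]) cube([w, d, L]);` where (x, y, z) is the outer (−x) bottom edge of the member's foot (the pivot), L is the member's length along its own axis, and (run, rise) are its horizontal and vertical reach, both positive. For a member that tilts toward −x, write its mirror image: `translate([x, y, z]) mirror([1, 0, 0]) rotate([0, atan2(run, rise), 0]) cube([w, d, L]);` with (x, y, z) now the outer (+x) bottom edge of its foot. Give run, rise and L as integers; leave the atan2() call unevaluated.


translate([171, 0, 760]) cube([73, 1206, 73]);
translate([0, 44, 0]) rotate([0, atan2(171, 760), 0]) cube([29, 48, 779]);
translate([415, 44, 0]) mirror([1, 0, 0]) rotate([0, atan2(171, 760), 0]) cube([29, 48, 779]);
translate([0, 1114, 0]) rotate([0, atan2(171, 760), 0]) cube([29, 48, 779]);
translate([415, 1114, 0]) mirror([1, 0, 0]) rotate([0, atan2(171, 760), 0]) cube([29, 48, 779]);


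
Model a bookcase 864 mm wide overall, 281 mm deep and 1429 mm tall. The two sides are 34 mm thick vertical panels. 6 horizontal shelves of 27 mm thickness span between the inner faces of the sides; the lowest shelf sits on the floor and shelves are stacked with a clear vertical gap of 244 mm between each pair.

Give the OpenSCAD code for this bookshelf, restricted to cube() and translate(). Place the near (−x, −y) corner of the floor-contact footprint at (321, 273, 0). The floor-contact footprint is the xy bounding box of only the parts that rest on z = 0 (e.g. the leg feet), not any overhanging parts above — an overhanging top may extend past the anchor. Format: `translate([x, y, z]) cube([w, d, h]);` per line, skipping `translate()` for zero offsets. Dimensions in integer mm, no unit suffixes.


translate([321, 273, 0]) cube([34, 281, 1429]);
translate([1151, 273, 0]) cube([34, 281, 1429]);
translate([355, 273, 0]) cube([796, 281, 27]);
translate([355, 273, 271]) cube([796, 281, 27]);
translate([355, 273, 542]) cube([796, 281, 27]);
translate([355, 273, 813]) cube([796, 281, 27]);
translate([355, 273, 1084]) cube([796, 281, 27]);
translate([355, 273, 1355]) cube([796, 281, 27]);


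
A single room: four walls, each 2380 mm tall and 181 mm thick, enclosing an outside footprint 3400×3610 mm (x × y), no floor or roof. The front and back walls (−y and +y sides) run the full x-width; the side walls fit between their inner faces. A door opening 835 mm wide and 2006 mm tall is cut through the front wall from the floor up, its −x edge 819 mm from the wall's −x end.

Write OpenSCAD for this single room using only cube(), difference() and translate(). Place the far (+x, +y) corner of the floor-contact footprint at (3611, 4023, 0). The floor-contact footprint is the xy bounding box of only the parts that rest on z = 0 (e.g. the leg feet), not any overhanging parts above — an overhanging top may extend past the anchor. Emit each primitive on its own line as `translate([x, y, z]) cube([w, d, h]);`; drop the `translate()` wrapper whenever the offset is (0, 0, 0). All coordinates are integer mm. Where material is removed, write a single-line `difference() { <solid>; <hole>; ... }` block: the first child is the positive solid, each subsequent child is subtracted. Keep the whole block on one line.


difference() { translate([211, 413, 0]) cube([3400, 181, 2380]); translate([1030, 413, 0]) cube([835, 181, 2006]); }
translate([211, 3842, 0]) cube([3400, 181, 2380]);
translate([211, 594, 0]) cube([181, 3248, 2380]);
translate([3430, 594, 0]) cube([181, 3248, 2380]);


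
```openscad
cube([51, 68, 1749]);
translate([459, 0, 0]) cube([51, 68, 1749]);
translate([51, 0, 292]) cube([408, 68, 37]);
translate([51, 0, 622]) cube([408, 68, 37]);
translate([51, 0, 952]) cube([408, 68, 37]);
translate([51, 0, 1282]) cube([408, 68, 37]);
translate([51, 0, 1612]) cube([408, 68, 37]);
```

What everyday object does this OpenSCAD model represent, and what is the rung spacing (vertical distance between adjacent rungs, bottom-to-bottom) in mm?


A ladder. The rung spacing is 330 mm.

Two tall 51×68 posts with 5 short bars between them — a ladder. Adjacent rungs sit at z = 292 and z = 622, so the spacing is 622 − 292 = 330 mm.


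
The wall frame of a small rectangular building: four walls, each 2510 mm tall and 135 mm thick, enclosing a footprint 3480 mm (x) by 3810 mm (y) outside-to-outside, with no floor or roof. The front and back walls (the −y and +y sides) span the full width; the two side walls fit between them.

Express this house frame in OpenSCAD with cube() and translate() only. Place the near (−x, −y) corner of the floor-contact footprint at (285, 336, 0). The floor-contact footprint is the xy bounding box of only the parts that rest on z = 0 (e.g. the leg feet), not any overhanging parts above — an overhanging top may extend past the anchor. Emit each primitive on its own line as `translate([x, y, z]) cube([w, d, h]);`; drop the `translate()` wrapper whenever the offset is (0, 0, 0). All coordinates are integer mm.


translate([285, 336, 0]) cube([3480, 135, 2510]);
translate([285, 4011, 0]) cube([3480, 135, 2510]);
translate([285, 471, 0]) cube([135, 3540, 2510]);
translate([3630, 471, 0]) cube([135, 3540, 2510]);


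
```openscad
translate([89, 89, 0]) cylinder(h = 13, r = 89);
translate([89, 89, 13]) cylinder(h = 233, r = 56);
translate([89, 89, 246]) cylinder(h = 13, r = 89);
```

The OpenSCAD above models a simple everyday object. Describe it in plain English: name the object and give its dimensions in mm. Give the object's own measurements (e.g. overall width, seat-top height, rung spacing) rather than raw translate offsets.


A spool: two coaxial disc flanges of radius 89 mm and thickness 13 mm, joined by a core cylinder of radius 56 mm and height 233 mm. The lower flange rests on z = 0 and the three cylinders share a vertical axis.


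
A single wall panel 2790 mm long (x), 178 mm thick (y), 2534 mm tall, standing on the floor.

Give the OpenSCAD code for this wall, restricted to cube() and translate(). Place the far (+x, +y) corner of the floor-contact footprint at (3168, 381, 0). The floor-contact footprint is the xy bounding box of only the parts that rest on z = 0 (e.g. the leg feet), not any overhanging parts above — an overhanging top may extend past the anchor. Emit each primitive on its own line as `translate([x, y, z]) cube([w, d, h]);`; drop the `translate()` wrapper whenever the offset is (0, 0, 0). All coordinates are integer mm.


translate([378, 203, 0]) cube([2790, 178, 2534]);


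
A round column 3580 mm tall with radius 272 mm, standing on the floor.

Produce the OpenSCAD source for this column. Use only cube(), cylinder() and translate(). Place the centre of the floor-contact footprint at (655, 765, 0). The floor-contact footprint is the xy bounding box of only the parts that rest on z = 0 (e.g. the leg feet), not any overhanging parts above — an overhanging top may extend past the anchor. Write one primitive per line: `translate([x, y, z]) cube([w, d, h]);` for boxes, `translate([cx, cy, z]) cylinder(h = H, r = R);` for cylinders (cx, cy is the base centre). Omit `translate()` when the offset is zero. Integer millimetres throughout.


translate([655, 765, 0]) cylinder(h = 3580, r = 272);


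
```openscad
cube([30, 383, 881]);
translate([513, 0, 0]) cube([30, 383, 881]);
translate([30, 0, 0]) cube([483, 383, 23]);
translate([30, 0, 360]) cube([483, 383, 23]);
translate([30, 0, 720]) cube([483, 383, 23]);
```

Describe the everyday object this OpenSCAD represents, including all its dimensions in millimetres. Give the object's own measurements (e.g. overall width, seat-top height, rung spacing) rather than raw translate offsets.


An open bookshelf. Two side panels, each 30 mm thick, 383 mm deep and 881 mm tall, stand 543 mm apart (outside-to-outside). Between them sit 3 shelves, each 23 mm thick and 383 mm deep, spanning the full gap between the sides. The bottom shelf rests on the floor (its underside at z = 0) and the clear gap between one shelf's top and the next shelf's underside is 337 mm.


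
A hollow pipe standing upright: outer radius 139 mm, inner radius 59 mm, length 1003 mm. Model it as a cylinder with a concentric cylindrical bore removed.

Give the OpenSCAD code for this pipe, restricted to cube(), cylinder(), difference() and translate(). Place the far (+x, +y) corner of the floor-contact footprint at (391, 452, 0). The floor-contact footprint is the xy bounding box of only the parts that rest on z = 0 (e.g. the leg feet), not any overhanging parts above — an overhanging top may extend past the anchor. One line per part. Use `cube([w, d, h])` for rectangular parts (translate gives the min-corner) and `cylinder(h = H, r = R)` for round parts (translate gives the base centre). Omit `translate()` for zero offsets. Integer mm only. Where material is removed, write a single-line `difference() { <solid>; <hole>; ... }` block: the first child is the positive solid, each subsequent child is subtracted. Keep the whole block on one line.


difference() { translate([252, 313, 0]) cylinder(h = 1003, r = 139); translate([252, 313, 0]) cylinder(h = 1003, r = 59); }


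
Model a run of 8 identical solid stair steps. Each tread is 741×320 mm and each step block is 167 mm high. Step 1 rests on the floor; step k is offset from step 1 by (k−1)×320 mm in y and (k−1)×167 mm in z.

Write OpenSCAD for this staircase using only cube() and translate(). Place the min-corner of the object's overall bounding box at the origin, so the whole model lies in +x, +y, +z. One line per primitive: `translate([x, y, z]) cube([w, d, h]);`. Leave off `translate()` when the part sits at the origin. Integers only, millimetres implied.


cube([741, 320, 167]);
translate([0, 320, 167]) cube([741, 320, 167]);
translate([0, 640, 334]) cube([741, 320, 167]);
translate([0, 960, 501]) cube([741, 320, 167]);
translate([0, 1280, 668]) cube([741, 320, 167]);
translate([0, 1600, 835]) cube([741, 320, 167]);
translate([0, 1920, 1002]) cube([741, 320, 167]);
translate([0, 2240, 1169]) cube([741, 320, 167]);


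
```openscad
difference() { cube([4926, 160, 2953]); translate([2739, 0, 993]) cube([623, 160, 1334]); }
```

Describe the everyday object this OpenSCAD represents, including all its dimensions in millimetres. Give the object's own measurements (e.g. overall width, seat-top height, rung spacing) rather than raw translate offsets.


A wall 4926 mm long (x), 160 mm thick (y), 2953 mm tall, with a rectangular window opening cut through it. The opening is 623 mm wide and 1334 mm tall; its sill is at z = 993 mm and its near (−x) edge is 2739 mm from the wall's −x end. The opening passes through the full wall thickness.


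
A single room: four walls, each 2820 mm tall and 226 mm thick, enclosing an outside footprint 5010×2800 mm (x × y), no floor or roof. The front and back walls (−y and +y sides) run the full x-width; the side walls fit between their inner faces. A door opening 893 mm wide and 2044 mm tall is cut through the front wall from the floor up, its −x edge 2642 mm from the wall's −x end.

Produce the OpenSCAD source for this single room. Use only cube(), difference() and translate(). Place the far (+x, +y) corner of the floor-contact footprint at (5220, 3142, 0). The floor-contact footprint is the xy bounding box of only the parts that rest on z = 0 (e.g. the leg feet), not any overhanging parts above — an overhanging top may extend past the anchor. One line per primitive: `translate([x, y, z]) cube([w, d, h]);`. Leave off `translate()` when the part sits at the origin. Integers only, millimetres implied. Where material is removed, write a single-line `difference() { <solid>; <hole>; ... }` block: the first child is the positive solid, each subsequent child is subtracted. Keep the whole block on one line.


difference() { translate([210, 342, 0]) cube([5010, 226, 2820]); translate([2852, 342, 0]) cube([893, 226, 2044]); }
translate([210, 2916, 0]) cube([5010, 226, 2820]);
translate([210, 568, 0]) cube([226, 2348, 2820]);
translate([4994, 568, 0]) cube([226, 2348, 2820]);


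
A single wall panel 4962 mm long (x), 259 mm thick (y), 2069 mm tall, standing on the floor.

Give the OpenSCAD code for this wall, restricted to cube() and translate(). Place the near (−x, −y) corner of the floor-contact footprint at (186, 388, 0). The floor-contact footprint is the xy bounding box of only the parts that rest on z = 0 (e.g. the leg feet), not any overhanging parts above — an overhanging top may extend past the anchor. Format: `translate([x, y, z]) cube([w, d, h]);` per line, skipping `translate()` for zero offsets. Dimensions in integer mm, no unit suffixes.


translate([186, 388, 0]) cube([4962, 259, 2069]);


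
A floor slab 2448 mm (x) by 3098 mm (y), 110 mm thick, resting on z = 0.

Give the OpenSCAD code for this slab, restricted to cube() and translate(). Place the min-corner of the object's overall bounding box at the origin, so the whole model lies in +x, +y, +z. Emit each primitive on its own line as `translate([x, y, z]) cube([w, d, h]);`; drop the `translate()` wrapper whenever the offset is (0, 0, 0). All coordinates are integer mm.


cube([2448, 3098, 110]);


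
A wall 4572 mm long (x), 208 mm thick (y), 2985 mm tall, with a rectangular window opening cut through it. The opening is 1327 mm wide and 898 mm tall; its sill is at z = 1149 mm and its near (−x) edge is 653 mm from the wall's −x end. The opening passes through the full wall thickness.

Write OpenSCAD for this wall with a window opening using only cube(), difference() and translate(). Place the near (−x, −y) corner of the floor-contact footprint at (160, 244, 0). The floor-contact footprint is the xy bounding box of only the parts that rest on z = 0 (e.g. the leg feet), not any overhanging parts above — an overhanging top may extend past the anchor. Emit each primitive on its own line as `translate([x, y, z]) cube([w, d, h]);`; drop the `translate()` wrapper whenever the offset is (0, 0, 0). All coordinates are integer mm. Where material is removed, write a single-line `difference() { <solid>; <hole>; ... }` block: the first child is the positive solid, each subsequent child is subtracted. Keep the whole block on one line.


difference() { translate([160, 244, 0]) cube([4572, 208, 2985]); translate([813, 244, 1149]) cube([1327, 208, 898]); }


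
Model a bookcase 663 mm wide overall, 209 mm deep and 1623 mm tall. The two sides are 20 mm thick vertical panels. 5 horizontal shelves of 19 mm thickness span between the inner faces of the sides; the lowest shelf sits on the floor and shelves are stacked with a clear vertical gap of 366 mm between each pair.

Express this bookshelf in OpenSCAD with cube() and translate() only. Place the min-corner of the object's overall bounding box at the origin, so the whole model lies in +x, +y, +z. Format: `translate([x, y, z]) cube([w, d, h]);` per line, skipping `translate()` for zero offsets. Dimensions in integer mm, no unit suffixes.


cube([20, 209, 1623]);
translate([643, 0, 0]) cube([20, 209, 1623]);
translate([20, 0, 0]) cube([623, 209, 19]);
translate([20, 0, 385]) cube([623, 209, 19]);
translate([20, 0, 770]) cube([623, 209, 19]);
translate([20, 0, 1155]) cube([623, 209, 19]);
translate([20, 0, 1540]) cube([623, 209, 19]);


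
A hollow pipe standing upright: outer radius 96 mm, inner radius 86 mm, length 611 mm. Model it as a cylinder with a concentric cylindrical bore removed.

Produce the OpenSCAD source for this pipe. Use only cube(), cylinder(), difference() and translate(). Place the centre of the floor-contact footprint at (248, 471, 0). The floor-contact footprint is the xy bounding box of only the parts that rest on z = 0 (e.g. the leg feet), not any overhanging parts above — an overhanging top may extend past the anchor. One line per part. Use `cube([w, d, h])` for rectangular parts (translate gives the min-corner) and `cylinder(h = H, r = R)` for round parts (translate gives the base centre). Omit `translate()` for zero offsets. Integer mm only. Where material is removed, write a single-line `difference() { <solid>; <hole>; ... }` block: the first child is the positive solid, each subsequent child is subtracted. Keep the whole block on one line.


difference() { translate([248, 471, 0]) cylinder(h = 611, r = 96); translate([248, 471, 0]) cylinder(h = 611, r = 86); }


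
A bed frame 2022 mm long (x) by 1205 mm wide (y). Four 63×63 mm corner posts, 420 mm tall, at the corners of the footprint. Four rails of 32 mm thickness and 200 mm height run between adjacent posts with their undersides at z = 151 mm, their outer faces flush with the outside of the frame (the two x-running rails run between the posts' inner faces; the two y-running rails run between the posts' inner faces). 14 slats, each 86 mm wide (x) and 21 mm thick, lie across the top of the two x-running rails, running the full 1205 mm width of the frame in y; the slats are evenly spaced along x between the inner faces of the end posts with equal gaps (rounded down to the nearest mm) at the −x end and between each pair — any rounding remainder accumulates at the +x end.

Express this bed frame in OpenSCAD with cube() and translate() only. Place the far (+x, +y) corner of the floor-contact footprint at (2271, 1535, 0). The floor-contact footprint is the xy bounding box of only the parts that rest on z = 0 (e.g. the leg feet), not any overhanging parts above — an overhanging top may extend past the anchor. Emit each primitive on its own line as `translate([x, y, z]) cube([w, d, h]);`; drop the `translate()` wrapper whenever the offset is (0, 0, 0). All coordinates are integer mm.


translate([249, 330, 0]) cube([63, 63, 420]);
translate([249, 1472, 0]) cube([63, 63, 420]);
translate([2208, 330, 0]) cube([63, 63, 420]);
translate([2208, 1472, 0]) cube([63, 63, 420]);
translate([312, 330, 151]) cube([1896, 32, 200]);
translate([312, 1503, 151]) cube([1896, 32, 200]);
translate([249, 393, 151]) cube([32, 1079, 200]);
translate([2239, 393, 151]) cube([32, 1079, 200]);
translate([358, 330, 351]) cube([86, 1205, 21]);
translate([490, 330, 351]) cube([86, 1205, 21]);
translate([622, 330, 351]) cube([86, 1205, 21]);
translate([754, 330, 351]) cube([86, 1205, 21]);
translate([886, 330, 351]) cube([86, 1205, 21]);
translate([1018, 330, 351]) cube([86, 1205, 21]);
translate([1150, 330, 351]) cube([86, 1205, 21]);
translate([1282, 330, 351]) cube([86, 1205, 21]);
translate([1414, 330, 351]) cube([86, 1205, 21]);
translate([1546, 330, 351]) cube([86, 1205, 21]);
translate([1678, 330, 351]) cube([86, 1205, 21]);
translate([1810, 330, 351]) cube([86, 1205, 21]);
translate([1942, 330, 351]) cube([86, 1205, 21]);
translate([2074, 330, 351]) cube([86, 1205, 21]);


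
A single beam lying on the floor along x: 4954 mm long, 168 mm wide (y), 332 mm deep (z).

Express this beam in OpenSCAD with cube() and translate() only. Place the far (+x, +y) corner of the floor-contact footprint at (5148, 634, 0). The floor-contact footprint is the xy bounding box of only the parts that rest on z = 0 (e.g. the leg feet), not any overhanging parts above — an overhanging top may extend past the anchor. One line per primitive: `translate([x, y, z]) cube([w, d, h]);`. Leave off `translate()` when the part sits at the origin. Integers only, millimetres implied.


translate([194, 466, 0]) cube([4954, 168, 332]);


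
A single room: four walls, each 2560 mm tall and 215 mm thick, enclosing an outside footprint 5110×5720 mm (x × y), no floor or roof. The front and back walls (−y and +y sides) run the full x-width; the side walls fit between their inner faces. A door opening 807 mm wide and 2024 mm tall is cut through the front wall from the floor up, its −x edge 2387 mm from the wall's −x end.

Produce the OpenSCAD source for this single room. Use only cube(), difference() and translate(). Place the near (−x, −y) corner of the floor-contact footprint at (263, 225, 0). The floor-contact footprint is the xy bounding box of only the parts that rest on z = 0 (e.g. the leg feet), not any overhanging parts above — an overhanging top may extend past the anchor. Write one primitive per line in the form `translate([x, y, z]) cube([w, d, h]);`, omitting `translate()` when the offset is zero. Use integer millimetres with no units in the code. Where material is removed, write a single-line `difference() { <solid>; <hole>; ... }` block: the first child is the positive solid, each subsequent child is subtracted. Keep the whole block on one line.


difference() { translate([263, 225, 0]) cube([5110, 215, 2560]); translate([2650, 225, 0]) cube([807, 215, 2024]); }
translate([263, 5730, 0]) cube([5110, 215, 2560]);
translate([263, 440, 0]) cube([215, 5290, 2560]);
translate([5158, 440, 0]) cube([215, 5290, 2560]);


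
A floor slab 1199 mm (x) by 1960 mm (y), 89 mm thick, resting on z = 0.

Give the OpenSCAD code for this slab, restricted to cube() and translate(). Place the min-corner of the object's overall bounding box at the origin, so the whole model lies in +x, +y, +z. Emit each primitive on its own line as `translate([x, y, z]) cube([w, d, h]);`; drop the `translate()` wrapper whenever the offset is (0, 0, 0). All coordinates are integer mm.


cube([1199, 1960, 89]);


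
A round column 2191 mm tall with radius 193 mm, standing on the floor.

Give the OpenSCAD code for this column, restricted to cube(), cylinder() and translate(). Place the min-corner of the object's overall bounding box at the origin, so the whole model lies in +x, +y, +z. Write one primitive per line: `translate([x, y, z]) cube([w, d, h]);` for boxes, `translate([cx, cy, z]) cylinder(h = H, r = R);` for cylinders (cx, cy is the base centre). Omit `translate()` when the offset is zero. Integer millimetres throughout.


translate([193, 193, 0]) cylinder(h = 2191, r = 193);


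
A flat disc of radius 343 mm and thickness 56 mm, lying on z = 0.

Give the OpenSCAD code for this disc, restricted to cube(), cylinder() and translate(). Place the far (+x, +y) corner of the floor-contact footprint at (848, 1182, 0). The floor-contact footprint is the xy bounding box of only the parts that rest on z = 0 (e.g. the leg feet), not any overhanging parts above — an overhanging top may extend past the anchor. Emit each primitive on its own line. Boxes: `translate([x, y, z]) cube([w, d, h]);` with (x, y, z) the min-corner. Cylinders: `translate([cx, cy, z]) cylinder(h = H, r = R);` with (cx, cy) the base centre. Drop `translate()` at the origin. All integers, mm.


translate([505, 839, 0]) cylinder(h = 56, r = 343);


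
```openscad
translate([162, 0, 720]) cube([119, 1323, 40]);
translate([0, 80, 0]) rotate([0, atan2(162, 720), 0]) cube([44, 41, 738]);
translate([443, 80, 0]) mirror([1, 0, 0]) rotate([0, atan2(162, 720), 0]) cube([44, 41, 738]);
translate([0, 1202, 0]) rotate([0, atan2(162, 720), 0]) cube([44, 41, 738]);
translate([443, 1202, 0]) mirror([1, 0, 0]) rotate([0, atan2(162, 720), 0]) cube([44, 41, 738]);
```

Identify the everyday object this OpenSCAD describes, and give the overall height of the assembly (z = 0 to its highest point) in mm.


A sawhorse. The overall height is 760 mm.

A beam across two mirrored pairs of raked legs — a sawhorse. The beam's underside is at z = 720 (matching the legs' vertical rise in atan2(162, 720)) and the beam is 40 mm tall, so its top is at 720 + 40 = 760 mm. The raked legs top out at the beam's underside, so that is the highest point.


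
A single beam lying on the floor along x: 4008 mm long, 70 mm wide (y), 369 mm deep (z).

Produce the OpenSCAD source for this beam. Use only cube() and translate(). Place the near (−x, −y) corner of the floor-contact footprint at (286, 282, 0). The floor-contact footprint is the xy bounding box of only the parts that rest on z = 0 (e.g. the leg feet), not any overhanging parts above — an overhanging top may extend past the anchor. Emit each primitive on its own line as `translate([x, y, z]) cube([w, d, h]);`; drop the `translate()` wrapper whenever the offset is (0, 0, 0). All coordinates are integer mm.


translate([286, 282, 0]) cube([4008, 70, 369]);


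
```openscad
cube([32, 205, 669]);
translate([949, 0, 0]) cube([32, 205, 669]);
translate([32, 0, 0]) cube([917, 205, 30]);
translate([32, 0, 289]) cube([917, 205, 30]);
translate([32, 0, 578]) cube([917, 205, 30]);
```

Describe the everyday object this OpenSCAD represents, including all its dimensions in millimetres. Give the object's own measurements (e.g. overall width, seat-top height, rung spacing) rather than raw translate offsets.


An open bookshelf. Two side panels, each 32 mm thick, 205 mm deep and 669 mm tall, stand 981 mm apart (outside-to-outside). Between them sit 3 shelves, each 30 mm thick and 205 mm deep, spanning the full gap between the sides. The bottom shelf rests on the floor (its underside at z = 0) and the clear gap between one shelf's top and the next shelf's underside is 259 mm.


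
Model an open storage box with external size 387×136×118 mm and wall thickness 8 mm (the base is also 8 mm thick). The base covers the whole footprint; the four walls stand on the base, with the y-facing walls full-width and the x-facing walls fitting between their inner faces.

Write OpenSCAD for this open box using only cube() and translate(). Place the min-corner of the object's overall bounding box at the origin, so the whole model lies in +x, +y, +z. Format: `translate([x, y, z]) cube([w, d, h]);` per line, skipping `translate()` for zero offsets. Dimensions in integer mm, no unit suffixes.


cube([387, 136, 8]);
translate([0, 0, 8]) cube([387, 8, 110]);
translate([0, 128, 8]) cube([387, 8, 110]);
translate([0, 8, 8]) cube([8, 120, 110]);
translate([379, 8, 8]) cube([8, 120, 110]);


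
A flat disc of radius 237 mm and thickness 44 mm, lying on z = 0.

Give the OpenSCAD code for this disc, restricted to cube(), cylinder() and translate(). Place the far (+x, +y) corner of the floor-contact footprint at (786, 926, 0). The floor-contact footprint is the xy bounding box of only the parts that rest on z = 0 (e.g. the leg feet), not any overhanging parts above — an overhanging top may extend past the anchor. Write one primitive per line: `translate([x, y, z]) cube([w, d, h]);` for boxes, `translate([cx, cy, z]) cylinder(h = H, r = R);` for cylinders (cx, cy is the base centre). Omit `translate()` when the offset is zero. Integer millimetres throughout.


translate([549, 689, 0]) cylinder(h = 44, r = 237);


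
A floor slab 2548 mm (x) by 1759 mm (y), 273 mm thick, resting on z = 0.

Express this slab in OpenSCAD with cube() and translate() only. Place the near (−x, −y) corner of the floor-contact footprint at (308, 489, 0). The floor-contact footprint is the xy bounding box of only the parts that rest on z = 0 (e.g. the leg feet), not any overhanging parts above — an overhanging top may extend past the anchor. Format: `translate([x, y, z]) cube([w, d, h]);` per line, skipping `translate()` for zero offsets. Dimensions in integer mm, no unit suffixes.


translate([308, 489, 0]) cube([2548, 1759, 273]);
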